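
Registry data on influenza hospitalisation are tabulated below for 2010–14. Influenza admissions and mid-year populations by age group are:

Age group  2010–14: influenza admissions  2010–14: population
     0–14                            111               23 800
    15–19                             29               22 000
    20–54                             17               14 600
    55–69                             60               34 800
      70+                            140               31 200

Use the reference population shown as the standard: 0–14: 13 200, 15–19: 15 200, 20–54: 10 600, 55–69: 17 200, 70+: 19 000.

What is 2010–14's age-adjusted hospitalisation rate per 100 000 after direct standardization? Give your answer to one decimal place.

277.7

Age-specific rates per 100 000 for 2010–14: 466.39, 131.82, 116.44, 172.41, 448.72.
Standard total = 75 200; weights = 0.1755, 0.2021, 0.1410, 0.2287, 0.2527.
Standardized rate: 0.1755×466.39 + 0.2021×131.82 + 0.1410×116.44 + 0.2287×172.41 + 0.2527×448.72 = 277.7306 per 100 000.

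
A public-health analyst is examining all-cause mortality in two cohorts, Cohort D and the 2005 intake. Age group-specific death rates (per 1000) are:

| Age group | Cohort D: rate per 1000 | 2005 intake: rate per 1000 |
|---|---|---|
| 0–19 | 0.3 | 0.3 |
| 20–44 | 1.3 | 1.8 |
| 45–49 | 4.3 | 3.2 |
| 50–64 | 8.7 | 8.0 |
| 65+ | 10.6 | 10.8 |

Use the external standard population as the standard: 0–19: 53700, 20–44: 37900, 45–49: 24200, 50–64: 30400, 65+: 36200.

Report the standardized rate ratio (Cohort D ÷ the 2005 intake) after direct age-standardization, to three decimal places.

Standard total = 182400; weights = 0.2944, 0.2078, 0.1327, 0.1667, 0.1985.
Cohort D: 0.2944×0.3 + 0.2078×1.3 + 0.1327×4.3 + 0.1667×8.7 + 0.1985×10.6 = 4.4827 per 1000.
The 2005 intake: 0.2944×0.3 + 0.2078×1.8 + 0.1327×3.2 + 0.1667×8.0 + 0.1985×10.8 = 4.3637 per 1000.
Ratio = 4.4827 ÷ 4.3637 = 1.02728.

1.027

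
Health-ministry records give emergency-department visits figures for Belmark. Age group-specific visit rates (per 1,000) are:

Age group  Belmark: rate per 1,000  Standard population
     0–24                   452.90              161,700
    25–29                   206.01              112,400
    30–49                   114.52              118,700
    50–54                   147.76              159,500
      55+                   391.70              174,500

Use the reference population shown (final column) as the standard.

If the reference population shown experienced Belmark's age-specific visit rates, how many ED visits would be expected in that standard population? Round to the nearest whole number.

201902

Expected ED visits = Σ (standard pop × age-specific rate ÷ 1,000)
= 161,700×452.90/1,000 + 112,400×206.01/1,000 + 118,700×114.52/1,000 + 159,500×147.76/1,000 + 174,500×391.70/1,000
= 73233.93 + 23155.52 + 13593.52 + 23567.72 + 68351.65 = 201902.35.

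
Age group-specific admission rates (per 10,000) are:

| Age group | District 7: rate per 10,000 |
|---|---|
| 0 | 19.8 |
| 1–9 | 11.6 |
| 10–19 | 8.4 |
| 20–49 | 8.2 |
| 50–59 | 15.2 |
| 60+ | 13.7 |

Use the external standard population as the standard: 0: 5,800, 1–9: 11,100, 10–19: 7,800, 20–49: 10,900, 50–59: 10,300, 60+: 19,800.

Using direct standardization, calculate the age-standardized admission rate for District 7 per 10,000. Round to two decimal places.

Standard total = 65,700; weights = 0.0883, 0.1689, 0.1187, 0.1659, 0.1568, 0.3014.
Standardized rate: 0.0883×19.8 + 0.1689×11.6 + 0.1187×8.4 + 0.1659×8.2 + 0.1568×15.2 + 0.3014×13.7 = 12.5772 per 10,000.

12.58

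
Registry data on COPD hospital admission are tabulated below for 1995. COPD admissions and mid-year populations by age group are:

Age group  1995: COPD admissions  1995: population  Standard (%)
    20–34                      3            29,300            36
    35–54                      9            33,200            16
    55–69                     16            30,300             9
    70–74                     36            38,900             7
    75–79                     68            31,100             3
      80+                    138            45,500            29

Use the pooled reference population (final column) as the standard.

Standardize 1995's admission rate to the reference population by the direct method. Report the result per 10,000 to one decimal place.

Age-specific rates per 10,000 for 1995: 1.02, 2.71, 5.28, 9.25, 21.86, 30.33.
Standard weights: 0.36, 0.16, 0.09, 0.07, 0.03, 0.29.
Standardized rate: 0.3600×1.02 + 0.1600×2.71 + 0.0900×5.28 + 0.0700×9.25 + 0.0300×21.86 + 0.2900×30.33 = 11.3770 per 10,000.

11.4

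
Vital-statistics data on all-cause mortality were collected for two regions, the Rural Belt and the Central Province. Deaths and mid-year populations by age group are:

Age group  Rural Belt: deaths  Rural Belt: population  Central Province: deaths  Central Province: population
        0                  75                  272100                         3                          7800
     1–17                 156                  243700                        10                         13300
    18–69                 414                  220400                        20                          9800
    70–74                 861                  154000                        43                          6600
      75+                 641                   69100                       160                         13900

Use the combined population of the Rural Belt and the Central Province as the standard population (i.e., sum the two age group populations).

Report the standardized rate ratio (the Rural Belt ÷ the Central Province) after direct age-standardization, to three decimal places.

Age-specific rates per 1000 for the Rural Belt: 0.276, 0.640, 1.878, 5.591, 9.276.
For the Central Province: 0.385, 0.752, 2.041, 6.515, 11.511.
Combined standard total = 1010700; weights = 0.2769, 0.2543, 0.2278, 0.1589, 0.0821.
The Rural Belt: 0.2769×0.276 + 0.2543×0.640 + 0.2278×1.878 + 0.1589×5.591 + 0.0821×9.276 = 2.3171 per 1000.
The Central Province: 0.2769×0.385 + 0.2543×0.752 + 0.2278×2.041 + 0.1589×6.515 + 0.0821×11.511 = 2.7431 per 1000.
Ratio = 2.3171 ÷ 2.7431 = 0.84472.

0.845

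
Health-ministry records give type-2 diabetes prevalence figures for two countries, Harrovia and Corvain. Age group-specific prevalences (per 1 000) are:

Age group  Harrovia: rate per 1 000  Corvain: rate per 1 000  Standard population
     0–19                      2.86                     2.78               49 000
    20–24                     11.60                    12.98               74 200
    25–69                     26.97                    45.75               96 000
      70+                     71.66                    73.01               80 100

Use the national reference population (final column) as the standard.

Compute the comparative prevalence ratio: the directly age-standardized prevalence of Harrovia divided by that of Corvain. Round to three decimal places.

0.823

Standard total = 299 300; weights = 0.1637, 0.2479, 0.3207, 0.2676.
Harrovia: 0.1637×2.86 + 0.2479×11.60 + 0.3207×26.97 + 0.2676×71.66 = 31.1726 per 1 000.
Corvain: 0.1637×2.78 + 0.2479×12.98 + 0.3207×45.75 + 0.2676×73.01 = 37.8865 per 1 000.
Ratio = 31.1726 ÷ 37.8865 = 0.82279.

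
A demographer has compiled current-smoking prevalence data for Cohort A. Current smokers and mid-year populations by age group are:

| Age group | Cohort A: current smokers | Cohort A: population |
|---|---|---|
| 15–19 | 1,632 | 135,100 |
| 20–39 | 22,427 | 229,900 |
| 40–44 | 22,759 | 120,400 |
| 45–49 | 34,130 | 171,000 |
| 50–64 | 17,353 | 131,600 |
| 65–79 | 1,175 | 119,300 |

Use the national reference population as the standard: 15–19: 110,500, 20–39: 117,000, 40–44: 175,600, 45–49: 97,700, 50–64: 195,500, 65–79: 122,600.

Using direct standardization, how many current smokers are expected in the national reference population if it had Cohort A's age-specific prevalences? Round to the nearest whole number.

Age-specific rates per 1,000 for Cohort A: 12.080, 97.551, 189.028, 199.591, 131.862, 9.849.
Expected current smokers = Σ (standard pop × age-specific rate ÷ 1,000)
= 110,500×12.080/1,000 + 117,000×97.551/1,000 + 175,600×189.028/1,000 + 97,700×199.591/1,000 + 195,500×131.862/1,000 + 122,600×9.849/1,000
= 1334.83 + 11413.48 + 33193.36 + 19500.01 + 25778.96 + 1207.50 = 92428.14.

92428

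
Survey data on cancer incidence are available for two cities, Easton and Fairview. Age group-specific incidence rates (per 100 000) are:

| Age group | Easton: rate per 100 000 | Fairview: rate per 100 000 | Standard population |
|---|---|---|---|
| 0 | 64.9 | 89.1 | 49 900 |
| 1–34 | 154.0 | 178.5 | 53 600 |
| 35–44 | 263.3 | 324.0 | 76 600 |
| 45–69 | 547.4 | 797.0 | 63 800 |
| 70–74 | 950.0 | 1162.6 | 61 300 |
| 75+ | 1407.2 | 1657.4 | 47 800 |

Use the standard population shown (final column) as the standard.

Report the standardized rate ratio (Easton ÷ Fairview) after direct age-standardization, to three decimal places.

0.800

Standard total = 353 000; weights = 0.1414, 0.1518, 0.2170, 0.1807, 0.1737, 0.1354.
Easton: 0.1414×64.9 + 0.1518×154.0 + 0.2170×263.3 + 0.1807×547.4 + 0.1737×950.0 + 0.1354×1407.2 = 544.1501 per 100 000.
Fairview: 0.1414×89.1 + 0.1518×178.5 + 0.2170×324.0 + 0.1807×797.0 + 0.1737×1162.6 + 0.1354×1657.4 = 680.3733 per 100 000.
Ratio = 544.1501 ÷ 680.3733 = 0.79978.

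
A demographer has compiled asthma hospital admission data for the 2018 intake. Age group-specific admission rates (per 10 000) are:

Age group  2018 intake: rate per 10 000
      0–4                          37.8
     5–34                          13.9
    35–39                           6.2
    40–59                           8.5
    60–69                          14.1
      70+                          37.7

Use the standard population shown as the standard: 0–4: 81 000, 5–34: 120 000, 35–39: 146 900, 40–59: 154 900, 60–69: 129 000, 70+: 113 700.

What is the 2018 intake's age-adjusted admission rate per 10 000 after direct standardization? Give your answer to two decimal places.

Standard total = 745 500; weights = 0.1087, 0.1610, 0.1970, 0.2078, 0.1730, 0.1525.
Standardized rate: 0.1087×37.8 + 0.1610×13.9 + 0.1970×6.2 + 0.2078×8.5 + 0.1730×14.1 + 0.1525×37.7 = 17.5220 per 10 000.

17.52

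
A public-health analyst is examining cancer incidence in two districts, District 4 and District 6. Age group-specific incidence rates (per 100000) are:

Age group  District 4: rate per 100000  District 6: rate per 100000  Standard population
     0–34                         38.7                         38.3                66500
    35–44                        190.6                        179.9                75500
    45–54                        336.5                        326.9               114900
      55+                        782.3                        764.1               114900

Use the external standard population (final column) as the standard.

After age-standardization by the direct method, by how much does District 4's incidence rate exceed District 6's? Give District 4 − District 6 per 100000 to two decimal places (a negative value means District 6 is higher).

Standard total = 371800; weights = 0.1789, 0.2031, 0.3090, 0.3090.
District 4: 0.1789×38.7 + 0.2031×190.6 + 0.3090×336.5 + 0.3090×782.3 = 391.3770 per 100000.
District 6: 0.1789×38.3 + 0.2031×179.9 + 0.3090×326.9 + 0.3090×764.1 = 380.5414 per 100000.
Difference = 391.3770 − 380.5414 = 10.8356.

10.84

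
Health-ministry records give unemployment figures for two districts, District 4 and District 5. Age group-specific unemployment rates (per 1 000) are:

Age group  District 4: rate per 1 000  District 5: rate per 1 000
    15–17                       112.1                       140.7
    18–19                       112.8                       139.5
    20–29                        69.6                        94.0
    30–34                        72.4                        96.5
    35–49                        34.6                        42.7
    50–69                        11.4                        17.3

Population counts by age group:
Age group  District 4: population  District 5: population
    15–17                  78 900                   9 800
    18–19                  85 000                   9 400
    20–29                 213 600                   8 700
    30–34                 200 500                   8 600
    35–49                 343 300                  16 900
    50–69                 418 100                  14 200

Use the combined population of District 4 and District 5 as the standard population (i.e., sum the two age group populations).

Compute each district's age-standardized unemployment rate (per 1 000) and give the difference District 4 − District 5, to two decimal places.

-14.92

Combined standard total = 1 407 000; weights = 0.0630, 0.0671, 0.1580, 0.1486, 0.2560, 0.3072.
District 4: 0.0630×112.1 + 0.0671×112.8 + 0.1580×69.6 + 0.1486×72.4 + 0.2560×34.6 + 0.3072×11.4 = 48.7517 per 1 000.
District 5: 0.0630×140.7 + 0.0671×139.5 + 0.1580×94.0 + 0.1486×96.5 + 0.2560×42.7 + 0.3072×17.3 = 63.6692 per 1 000.
Difference = 48.7517 − 63.6692 = -14.9175.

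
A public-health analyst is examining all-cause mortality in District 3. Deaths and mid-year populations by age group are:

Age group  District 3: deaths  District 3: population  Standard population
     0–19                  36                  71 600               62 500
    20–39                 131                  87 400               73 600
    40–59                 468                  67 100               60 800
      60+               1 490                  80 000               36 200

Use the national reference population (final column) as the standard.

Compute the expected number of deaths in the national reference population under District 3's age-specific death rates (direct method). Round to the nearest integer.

Age-specific rates per 1 000 for District 3: 0.503, 1.499, 6.975, 18.625.
Expected deaths = Σ (standard pop × age-specific rate ÷ 1 000)
= 62 500×0.503/1 000 + 73 600×1.499/1 000 + 60 800×6.975/1 000 + 36 200×18.625/1 000
= 31.42 + 110.32 + 424.06 + 674.23 = 1240.02.

1240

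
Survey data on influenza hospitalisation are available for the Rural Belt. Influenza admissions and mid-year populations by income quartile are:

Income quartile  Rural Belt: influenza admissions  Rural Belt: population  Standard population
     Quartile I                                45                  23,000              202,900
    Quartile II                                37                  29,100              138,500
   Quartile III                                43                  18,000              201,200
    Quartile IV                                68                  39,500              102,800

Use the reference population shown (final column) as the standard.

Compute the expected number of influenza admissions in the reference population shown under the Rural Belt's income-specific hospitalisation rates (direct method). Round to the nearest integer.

1231

Income-specific rates per 100,000 for the Rural Belt: 195.65, 127.15, 238.89, 172.15.
Expected influenza admissions = Σ (standard pop × income-specific rate ÷ 100,000)
= 202,900×195.65/100,000 + 138,500×127.15/100,000 + 201,200×238.89/100,000 + 102,800×172.15/100,000
= 396.98 + 176.10 + 480.64 + 176.97 = 1230.69.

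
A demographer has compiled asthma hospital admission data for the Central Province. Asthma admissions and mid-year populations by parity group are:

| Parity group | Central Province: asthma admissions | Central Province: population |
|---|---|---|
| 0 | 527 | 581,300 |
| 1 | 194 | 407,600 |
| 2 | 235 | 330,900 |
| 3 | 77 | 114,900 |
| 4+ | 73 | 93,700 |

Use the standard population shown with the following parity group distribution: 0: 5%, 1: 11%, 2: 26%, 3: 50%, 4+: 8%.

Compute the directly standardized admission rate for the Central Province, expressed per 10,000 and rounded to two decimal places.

Parity-specific rates per 10,000 for the Central Province: 9.07, 4.76, 7.10, 6.70, 7.79.
Standard weights: 0.05, 0.11, 0.26, 0.50, 0.08.
Standardized rate: 0.0500×9.07 + 0.1100×4.76 + 0.2600×7.10 + 0.5000×6.70 + 0.0800×7.79 = 6.7973 per 10,000.

6.80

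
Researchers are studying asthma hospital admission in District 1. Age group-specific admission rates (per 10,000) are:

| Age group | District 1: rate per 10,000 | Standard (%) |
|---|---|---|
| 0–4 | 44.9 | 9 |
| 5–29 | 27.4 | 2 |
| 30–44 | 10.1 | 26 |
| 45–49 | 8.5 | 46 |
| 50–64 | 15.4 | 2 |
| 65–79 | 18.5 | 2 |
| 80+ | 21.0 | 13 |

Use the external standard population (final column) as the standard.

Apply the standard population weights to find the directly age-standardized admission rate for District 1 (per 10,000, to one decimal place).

Standard weights: 0.09, 0.02, 0.26, 0.46, 0.02, 0.02, 0.13.
Standardized rate: 0.0900×44.9 + 0.0200×27.4 + 0.2600×10.1 + 0.4600×8.5 + 0.0200×15.4 + 0.0200×18.5 + 0.1300×21.0 = 14.5330 per 10,000.

14.5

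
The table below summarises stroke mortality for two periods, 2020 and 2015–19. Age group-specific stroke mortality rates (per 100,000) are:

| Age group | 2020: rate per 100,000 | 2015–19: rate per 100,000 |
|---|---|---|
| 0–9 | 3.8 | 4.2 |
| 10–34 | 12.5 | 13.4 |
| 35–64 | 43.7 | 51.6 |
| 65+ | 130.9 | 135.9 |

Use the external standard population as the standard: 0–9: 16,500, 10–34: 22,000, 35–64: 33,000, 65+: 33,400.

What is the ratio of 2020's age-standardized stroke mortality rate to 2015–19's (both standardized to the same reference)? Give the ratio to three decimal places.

0.931

Standard total = 104,900; weights = 0.1573, 0.2097, 0.3146, 0.3184.
2020: 0.1573×3.8 + 0.2097×12.5 + 0.3146×43.7 + 0.3184×130.9 = 58.6450 per 100,000.
2015–19: 0.1573×4.2 + 0.2097×13.4 + 0.3146×51.6 + 0.3184×135.9 = 62.9739 per 100,000.
Ratio = 58.6450 ÷ 62.9739 = 0.93126.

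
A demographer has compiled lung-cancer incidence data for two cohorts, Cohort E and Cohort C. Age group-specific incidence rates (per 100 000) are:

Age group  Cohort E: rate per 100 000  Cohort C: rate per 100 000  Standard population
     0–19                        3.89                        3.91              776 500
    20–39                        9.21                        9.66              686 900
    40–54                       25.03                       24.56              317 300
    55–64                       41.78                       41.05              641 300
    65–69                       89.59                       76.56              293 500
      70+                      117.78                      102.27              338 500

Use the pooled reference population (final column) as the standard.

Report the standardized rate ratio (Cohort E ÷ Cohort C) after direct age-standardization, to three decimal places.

1.093

Standard total = 3 054 000; weights = 0.2543, 0.2249, 0.1039, 0.2100, 0.0961, 0.1108.
Cohort E: 0.2543×3.89 + 0.2249×9.21 + 0.1039×25.03 + 0.2100×41.78 + 0.0961×89.59 + 0.1108×117.78 = 36.0988 per 100 000.
Cohort C: 0.2543×3.91 + 0.2249×9.66 + 0.1039×24.56 + 0.2100×41.05 + 0.0961×76.56 + 0.1108×102.27 = 33.0316 per 100 000.
Ratio = 36.0988 ÷ 33.0316 = 1.09286.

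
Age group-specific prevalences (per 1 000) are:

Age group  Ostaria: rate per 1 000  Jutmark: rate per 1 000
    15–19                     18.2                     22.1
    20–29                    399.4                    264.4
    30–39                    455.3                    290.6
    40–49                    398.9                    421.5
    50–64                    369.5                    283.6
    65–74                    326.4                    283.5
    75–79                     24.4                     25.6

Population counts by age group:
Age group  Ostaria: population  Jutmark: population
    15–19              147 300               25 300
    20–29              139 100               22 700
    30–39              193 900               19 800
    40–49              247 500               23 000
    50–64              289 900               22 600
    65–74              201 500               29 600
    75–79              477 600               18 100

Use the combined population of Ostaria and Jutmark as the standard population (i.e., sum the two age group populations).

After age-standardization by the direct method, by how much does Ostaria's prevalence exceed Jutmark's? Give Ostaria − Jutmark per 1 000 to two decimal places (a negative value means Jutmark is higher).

Combined standard total = 1 857 900; weights = 0.0929, 0.0871, 0.1150, 0.1456, 0.1682, 0.1244, 0.2668.
Ostaria: 0.0929×18.2 + 0.0871×399.4 + 0.1150×455.3 + 0.1456×398.9 + 0.1682×369.5 + 0.1244×326.4 + 0.2668×24.4 = 256.1813 per 1 000.
Jutmark: 0.0929×22.1 + 0.0871×264.4 + 0.1150×290.6 + 0.1456×421.5 + 0.1682×283.6 + 0.1244×283.5 + 0.2668×25.6 = 209.6685 per 1 000.
Difference = 256.1813 − 209.6685 = 46.5128.

46.51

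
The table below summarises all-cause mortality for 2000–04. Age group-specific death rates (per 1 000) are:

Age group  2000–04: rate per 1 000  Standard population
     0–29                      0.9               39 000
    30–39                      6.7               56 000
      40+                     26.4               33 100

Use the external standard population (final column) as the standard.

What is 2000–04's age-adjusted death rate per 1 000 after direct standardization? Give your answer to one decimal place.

10.0

Standard total = 128 100; weights = 0.3044, 0.4372, 0.2584.
Standardized rate: 0.3044×0.9 + 0.4372×6.7 + 0.2584×26.4 = 10.0245 per 1 000.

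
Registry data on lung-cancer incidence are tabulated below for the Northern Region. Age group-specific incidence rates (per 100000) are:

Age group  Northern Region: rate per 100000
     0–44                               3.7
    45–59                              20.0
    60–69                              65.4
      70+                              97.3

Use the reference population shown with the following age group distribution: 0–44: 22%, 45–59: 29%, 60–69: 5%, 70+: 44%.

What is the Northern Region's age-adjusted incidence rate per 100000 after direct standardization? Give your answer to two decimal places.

52.70

Standard weights: 0.22, 0.29, 0.05, 0.44.
Standardized rate: 0.2200×3.7 + 0.2900×20.0 + 0.0500×65.4 + 0.4400×97.3 = 52.6960 per 100000.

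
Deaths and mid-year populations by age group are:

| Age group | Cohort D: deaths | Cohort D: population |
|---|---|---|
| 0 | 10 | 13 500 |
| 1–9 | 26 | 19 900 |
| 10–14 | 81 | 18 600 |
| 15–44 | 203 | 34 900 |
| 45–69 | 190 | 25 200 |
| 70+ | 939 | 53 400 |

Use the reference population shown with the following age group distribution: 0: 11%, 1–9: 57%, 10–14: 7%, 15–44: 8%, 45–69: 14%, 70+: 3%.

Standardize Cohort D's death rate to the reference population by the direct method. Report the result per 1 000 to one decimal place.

Age-specific rates per 1 000 for Cohort D: 0.741, 1.307, 4.355, 5.817, 7.540, 17.584.
Standard weights: 0.11, 0.57, 0.07, 0.08, 0.14, 0.03.
Standardized rate: 0.1100×0.741 + 0.5700×1.307 + 0.0700×4.355 + 0.0800×5.817 + 0.1400×7.540 + 0.0300×17.584 = 3.1795 per 1 000.

3.2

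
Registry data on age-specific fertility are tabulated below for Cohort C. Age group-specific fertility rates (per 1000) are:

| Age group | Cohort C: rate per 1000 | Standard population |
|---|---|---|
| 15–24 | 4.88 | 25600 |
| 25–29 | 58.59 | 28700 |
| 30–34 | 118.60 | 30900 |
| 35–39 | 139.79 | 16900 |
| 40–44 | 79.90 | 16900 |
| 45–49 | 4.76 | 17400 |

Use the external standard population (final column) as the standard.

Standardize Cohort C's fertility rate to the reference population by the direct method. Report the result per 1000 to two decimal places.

67.94

Standard total = 136400; weights = 0.1877, 0.2104, 0.2265, 0.1239, 0.1239, 0.1276.
Standardized rate: 0.1877×4.88 + 0.2104×58.59 + 0.2265×118.60 + 0.1239×139.79 + 0.1239×79.90 + 0.1276×4.76 = 67.9383 per 1000.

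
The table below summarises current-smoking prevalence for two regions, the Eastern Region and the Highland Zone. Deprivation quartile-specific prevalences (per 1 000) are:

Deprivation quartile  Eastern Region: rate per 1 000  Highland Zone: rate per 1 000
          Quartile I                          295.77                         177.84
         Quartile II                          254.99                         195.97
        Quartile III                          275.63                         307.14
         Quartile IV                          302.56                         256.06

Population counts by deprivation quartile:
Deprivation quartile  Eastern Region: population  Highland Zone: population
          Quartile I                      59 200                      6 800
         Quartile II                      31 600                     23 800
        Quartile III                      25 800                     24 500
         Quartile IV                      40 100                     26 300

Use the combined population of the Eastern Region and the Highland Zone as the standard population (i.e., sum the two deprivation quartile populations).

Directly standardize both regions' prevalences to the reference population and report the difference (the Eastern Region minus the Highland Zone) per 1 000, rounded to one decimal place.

52.7

Combined standard total = 238 100; weights = 0.2772, 0.2327, 0.2113, 0.2789.
The Eastern Region: 0.2772×295.77 + 0.2327×254.99 + 0.2113×275.63 + 0.2789×302.56 = 283.9204 per 1 000.
The Highland Zone: 0.2772×177.84 + 0.2327×195.97 + 0.2113×307.14 + 0.2789×256.06 = 231.1873 per 1 000.
Difference = 283.9204 − 231.1873 = 52.7330.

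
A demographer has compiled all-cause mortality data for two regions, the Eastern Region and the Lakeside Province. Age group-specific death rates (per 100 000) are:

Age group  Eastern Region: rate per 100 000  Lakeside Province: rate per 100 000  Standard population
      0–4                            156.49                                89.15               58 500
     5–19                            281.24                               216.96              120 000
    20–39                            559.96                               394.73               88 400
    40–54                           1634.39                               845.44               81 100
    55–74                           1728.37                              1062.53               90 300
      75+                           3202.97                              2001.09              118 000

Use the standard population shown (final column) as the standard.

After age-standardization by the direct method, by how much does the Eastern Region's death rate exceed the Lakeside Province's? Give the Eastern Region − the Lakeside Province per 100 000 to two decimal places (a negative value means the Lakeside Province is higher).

525.24

Standard total = 556 300; weights = 0.1052, 0.2157, 0.1589, 0.1458, 0.1623, 0.2121.
The Eastern Region: 0.1052×156.49 + 0.2157×281.24 + 0.1589×559.96 + 0.1458×1634.39 + 0.1623×1728.37 + 0.2121×3202.97 = 1364.3272 per 100 000.
The Lakeside Province: 0.1052×89.15 + 0.2157×216.96 + 0.1589×394.73 + 0.1458×845.44 + 0.1623×1062.53 + 0.2121×2001.09 = 839.0884 per 100 000.
Difference = 1364.3272 − 839.0884 = 525.2388.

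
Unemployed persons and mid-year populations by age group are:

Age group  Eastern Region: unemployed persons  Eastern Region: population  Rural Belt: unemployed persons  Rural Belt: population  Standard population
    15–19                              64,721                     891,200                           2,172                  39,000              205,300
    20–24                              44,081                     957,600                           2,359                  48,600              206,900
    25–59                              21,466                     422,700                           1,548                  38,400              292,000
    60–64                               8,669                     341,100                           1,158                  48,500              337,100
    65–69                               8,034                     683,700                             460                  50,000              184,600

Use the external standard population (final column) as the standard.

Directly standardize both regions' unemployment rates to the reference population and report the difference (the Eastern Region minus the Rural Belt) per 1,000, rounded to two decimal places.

5.71

Age-specific rates per 1,000 for the Eastern Region: 72.622, 46.033, 50.783, 25.415, 11.751.
For the Rural Belt: 55.692, 48.539, 40.312, 23.876, 9.200.
Standard total = 1,225,900; weights = 0.1675, 0.1688, 0.2382, 0.2750, 0.1506.
The Eastern Region: 0.1675×72.622 + 0.1688×46.033 + 0.2382×50.783 + 0.2750×25.415 + 0.1506×11.751 = 40.7853 per 1,000.
The Rural Belt: 0.1675×55.692 + 0.1688×48.539 + 0.2382×40.312 + 0.2750×23.876 + 0.1506×9.200 = 35.0719 per 1,000.
Difference = 40.7853 − 35.0719 = 5.7134.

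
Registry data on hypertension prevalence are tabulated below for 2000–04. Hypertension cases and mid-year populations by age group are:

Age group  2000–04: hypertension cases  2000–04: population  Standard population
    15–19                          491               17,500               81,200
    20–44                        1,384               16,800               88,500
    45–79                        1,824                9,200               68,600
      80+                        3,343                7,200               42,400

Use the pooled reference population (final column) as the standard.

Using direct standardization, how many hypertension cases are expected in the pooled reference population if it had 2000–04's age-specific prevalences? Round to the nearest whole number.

Age-specific rates per 1,000 for 2000–04: 28.057, 82.381, 198.261, 464.306.
Expected hypertension cases = Σ (standard pop × age-specific rate ÷ 1,000)
= 81,200×28.057/1,000 + 88,500×82.381/1,000 + 68,600×198.261/1,000 + 42,400×464.306/1,000
= 2278.24 + 7290.71 + 13600.70 + 19686.56 = 42856.21.

42856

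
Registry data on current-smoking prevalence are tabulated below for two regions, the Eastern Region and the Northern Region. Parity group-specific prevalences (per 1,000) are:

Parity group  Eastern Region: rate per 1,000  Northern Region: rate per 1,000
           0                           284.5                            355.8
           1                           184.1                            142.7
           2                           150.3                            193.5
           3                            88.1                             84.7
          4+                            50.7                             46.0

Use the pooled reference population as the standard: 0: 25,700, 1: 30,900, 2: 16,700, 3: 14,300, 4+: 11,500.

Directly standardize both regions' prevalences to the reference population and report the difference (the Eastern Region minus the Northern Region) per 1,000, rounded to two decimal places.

-11.83

Standard total = 99,100; weights = 0.2593, 0.3118, 0.1685, 0.1443, 0.1160.
The Eastern Region: 0.2593×284.5 + 0.3118×184.1 + 0.1685×150.3 + 0.1443×88.1 + 0.1160×50.7 = 175.1083 per 1,000.
The Northern Region: 0.2593×355.8 + 0.3118×142.7 + 0.1685×193.5 + 0.1443×84.7 + 0.1160×46.0 = 186.9339 per 1,000.
Difference = 175.1083 − 186.9339 = -11.8256.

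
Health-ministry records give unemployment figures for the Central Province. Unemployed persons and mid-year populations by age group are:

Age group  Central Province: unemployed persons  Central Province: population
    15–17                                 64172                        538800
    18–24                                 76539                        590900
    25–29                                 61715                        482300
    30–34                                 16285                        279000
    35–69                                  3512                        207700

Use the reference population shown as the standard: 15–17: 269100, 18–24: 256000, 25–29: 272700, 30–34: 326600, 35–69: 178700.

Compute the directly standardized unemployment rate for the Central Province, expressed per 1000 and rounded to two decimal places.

Age-specific rates per 1000 for the Central Province: 119.102, 129.530, 127.960, 58.369, 16.909.
Standard total = 1303100; weights = 0.2065, 0.1965, 0.2093, 0.2506, 0.1371.
Standardized rate: 0.2065×119.102 + 0.1965×129.530 + 0.2093×127.960 + 0.2506×58.369 + 0.1371×16.909 = 93.7683 per 1000.

93.77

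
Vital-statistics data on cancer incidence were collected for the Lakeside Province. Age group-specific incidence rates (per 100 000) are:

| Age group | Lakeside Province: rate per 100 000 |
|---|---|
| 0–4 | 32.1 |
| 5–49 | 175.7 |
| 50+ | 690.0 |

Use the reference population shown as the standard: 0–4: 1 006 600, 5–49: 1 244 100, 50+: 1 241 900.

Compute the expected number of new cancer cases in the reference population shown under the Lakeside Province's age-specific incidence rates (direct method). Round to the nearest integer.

Expected new cancer cases = Σ (standard pop × age-specific rate ÷ 100 000)
= 1 006 600×32.1/100 000 + 1 244 100×175.7/100 000 + 1 241 900×690.0/100 000
= 323.12 + 2185.88 + 8569.11 = 11078.11.

11078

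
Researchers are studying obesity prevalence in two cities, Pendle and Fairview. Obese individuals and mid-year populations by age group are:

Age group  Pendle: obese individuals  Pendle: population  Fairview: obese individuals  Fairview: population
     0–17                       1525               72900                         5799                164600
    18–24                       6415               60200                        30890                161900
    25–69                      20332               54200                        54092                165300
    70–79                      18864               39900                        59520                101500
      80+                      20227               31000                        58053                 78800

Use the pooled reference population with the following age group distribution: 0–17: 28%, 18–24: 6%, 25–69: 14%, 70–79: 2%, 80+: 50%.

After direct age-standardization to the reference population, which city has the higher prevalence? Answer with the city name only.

Age-specific rates per 1000 for Pendle: 20.919, 106.561, 375.129, 472.782, 652.484.
For Fairview: 35.231, 190.797, 327.235, 586.404, 736.713.
Standard weights: 0.28, 0.06, 0.14, 0.02, 0.50.
Pendle: 0.2800×20.919 + 0.0600×106.561 + 0.1400×375.129 + 0.0200×472.782 + 0.5000×652.484 = 400.4667 per 1000.
Fairview: 0.2800×35.231 + 0.0600×190.797 + 0.1400×327.235 + 0.0200×586.404 + 0.5000×736.713 = 447.2101 per 1000.

Fairview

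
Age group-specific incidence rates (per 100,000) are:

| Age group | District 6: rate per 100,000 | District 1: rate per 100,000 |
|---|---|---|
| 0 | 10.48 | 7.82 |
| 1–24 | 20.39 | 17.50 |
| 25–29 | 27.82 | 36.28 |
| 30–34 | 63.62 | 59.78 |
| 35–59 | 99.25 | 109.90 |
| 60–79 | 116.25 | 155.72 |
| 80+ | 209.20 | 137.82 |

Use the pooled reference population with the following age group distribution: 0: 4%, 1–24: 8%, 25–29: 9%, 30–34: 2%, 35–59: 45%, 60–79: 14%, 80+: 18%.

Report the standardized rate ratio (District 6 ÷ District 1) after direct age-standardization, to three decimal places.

1.021

Standard weights: 0.04, 0.08, 0.09, 0.02, 0.45, 0.14, 0.18.
District 6: 0.0400×10.48 + 0.0800×20.39 + 0.0900×27.82 + 0.0200×63.62 + 0.4500×99.25 + 0.1400×116.25 + 0.1800×209.20 = 104.4201 per 100,000.
District 1: 0.0400×7.82 + 0.0800×17.50 + 0.0900×36.28 + 0.0200×59.78 + 0.4500×109.90 + 0.1400×155.72 + 0.1800×137.82 = 102.2370 per 100,000.
Ratio = 104.4201 ÷ 102.2370 = 1.02135.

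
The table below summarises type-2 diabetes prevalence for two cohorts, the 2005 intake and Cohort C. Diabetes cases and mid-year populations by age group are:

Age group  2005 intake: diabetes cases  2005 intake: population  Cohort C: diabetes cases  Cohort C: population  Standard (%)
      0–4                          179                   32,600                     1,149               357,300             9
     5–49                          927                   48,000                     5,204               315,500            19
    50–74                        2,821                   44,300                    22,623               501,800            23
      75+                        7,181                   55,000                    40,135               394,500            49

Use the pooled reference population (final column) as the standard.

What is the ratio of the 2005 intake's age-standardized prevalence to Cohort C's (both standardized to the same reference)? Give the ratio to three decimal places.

Age-specific rates per 1,000 for the 2005 intake: 5.491, 19.312, 63.679, 130.564.
For Cohort C: 3.216, 16.494, 45.084, 101.736.
Standard weights: 0.09, 0.19, 0.23, 0.49.
The 2005 intake: 0.0900×5.491 + 0.1900×19.312 + 0.2300×63.679 + 0.4900×130.564 = 82.7860 per 1,000.
Cohort C: 0.0900×3.216 + 0.1900×16.494 + 0.2300×45.084 + 0.4900×101.736 = 63.6434 per 1,000.
Ratio = 82.7860 ÷ 63.6434 = 1.30078.

1.301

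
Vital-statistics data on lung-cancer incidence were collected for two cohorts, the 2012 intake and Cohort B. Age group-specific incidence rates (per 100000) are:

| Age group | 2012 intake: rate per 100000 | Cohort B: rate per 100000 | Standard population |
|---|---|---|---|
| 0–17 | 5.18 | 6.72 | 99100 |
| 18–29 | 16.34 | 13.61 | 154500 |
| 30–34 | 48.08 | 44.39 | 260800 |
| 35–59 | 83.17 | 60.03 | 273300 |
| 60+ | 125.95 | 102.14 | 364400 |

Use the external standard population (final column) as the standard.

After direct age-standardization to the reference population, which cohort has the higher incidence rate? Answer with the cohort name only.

Standard total = 1152100; weights = 0.0860, 0.1341, 0.2264, 0.2372, 0.3163.
The 2012 intake: 0.0860×5.18 + 0.1341×16.34 + 0.2264×48.08 + 0.2372×83.17 + 0.3163×125.95 = 73.0871 per 100000.
Cohort B: 0.0860×6.72 + 0.1341×13.61 + 0.2264×44.39 + 0.2372×60.03 + 0.3163×102.14 = 58.9980 per 100000.

2012 intake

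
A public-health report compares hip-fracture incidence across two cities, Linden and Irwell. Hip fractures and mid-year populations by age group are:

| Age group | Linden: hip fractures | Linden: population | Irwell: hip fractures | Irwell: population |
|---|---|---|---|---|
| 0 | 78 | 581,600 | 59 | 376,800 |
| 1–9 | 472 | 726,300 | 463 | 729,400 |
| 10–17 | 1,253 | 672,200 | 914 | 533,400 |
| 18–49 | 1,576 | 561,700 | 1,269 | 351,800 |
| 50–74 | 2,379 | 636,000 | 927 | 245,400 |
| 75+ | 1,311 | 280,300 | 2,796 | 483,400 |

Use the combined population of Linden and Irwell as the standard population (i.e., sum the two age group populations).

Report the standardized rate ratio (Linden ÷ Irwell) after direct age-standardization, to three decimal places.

0.899

Age-specific rates per 100,000 for Linden: 13.41, 64.99, 186.40, 280.58, 374.06, 467.71.
For Irwell: 15.66, 63.48, 171.35, 360.72, 377.75, 578.40.
Combined standard total = 6,178,300; weights = 0.1551, 0.2356, 0.1951, 0.1479, 0.1427, 0.1236.
Linden: 0.1551×13.41 + 0.2356×64.99 + 0.1951×186.40 + 0.1479×280.58 + 0.1427×374.06 + 0.1236×467.71 = 206.4282 per 100,000.
Irwell: 0.1551×15.66 + 0.2356×63.48 + 0.1951×171.35 + 0.1479×360.72 + 0.1427×377.75 + 0.1236×578.40 = 229.5428 per 100,000.
Ratio = 206.4282 ÷ 229.5428 = 0.89930.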